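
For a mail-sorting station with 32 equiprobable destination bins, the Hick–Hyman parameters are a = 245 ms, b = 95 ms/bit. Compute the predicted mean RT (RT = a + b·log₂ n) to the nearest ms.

log₂(32) = 5 bits, so RT = 245 + 95 × 5 ≈ 720.000 ms.

720 ms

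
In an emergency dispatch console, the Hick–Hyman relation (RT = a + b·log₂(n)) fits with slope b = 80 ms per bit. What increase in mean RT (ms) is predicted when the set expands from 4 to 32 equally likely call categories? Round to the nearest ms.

ΔRT = (a + b log₂ n₂) − (a + b log₂ n₁) = b·(log₂ n₂ − log₂ n₁).
log₂(32) − log₂(4) = log₂(32/4) = log₂(8) = 3.
ΔRT = 80 × 3.0000 = 240.000 ms.

240 ms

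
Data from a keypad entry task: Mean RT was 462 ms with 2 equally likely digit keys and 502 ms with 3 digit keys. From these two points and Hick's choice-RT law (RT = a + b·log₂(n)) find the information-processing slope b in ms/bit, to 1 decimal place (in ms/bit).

b = (RT₂ − RT₁)/(log₂ n₂ − log₂ n₁) = (502 − 462)/(1.5850 − 1) = 68.380 ms/bit.

68.4 ms/bit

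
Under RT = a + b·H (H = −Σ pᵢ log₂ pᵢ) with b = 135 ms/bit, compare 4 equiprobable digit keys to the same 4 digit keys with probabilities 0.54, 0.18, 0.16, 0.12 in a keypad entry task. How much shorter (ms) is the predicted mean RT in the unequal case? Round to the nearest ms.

38 ms

The RT saving is b·ΔH. Equiprobable H₀ = log₂(4) = 2.0000 bits; with the given probabilities H = 1.7154 bits.
b·(H₀ − H) = 135 × (2.0000 − 1.7154) = 38.42 ms.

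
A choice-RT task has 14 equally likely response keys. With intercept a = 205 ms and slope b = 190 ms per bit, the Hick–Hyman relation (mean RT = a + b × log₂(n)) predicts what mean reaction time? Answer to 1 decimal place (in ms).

928.4 ms

log₂(14) = 3.8074 bits, so RT = 205 + 190 × 3.8074 ≈ 928.397 ms.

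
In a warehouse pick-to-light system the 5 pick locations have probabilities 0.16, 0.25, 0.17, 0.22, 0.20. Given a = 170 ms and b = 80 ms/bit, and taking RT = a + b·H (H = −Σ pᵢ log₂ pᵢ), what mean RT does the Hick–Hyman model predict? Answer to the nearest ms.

354 ms

H = 0.16·log₂(1/0.16) + 0.25·log₂(1/0.25) + 0.17·log₂(1/0.17) + 0.22·log₂(1/0.22) + 0.20·log₂(1/0.20) = 2.3026 bits.
RT = 170 + 80 × 2.3026 = 354.21 ms.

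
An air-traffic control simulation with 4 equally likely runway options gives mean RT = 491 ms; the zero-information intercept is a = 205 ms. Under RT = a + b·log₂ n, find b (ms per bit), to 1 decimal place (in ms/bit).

b = (491 − 205) / log₂(4) = 286 / 2 = 143.000 ms/bit.

143.0 ms/bit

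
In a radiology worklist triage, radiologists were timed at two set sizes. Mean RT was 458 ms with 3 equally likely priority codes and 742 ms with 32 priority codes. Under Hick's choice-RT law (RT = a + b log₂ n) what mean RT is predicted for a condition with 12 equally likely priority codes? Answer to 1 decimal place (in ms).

RT is linear in log₂ n, so two points fix the line:
  b = (742 − 458) / (log₂ 32 − log₂ 3) = 284 / (5 − 1.5850) = 83.162 ms/bit
  a = 458 − 83.162 × 1.5850 = 326.192 ms
Then RT(12) = 326.192 + 83.162 × log₂ 12 = 326.192 + 83.162 × 3.5850 ≈ 624.323 ms.

624.3 ms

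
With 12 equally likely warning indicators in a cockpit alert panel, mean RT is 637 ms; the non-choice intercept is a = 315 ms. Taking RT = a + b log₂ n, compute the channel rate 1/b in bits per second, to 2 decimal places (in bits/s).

b = (637 − 315)/log₂ 12 = 322/3.5850 = 89.820 ms per bit = 0.08982 s/bit; the reciprocal is 11.133 bits/s.

11.13 bits/s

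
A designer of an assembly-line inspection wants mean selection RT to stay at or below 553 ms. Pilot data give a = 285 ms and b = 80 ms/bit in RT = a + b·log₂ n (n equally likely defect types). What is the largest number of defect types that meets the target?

Set 285 + 80·log₂ n ≤ 553 → log₂ n ≤ (553 − 285)/80 = 3.3500.
So n ≤ 2^3.3500 = 10.196; the largest integer n is 10.

10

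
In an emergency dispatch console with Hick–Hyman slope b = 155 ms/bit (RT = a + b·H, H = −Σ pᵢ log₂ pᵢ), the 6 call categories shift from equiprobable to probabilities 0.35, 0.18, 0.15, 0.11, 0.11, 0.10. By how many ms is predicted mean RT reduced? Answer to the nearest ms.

26 ms

The RT saving is b·ΔH. Equiprobable H₀ = log₂(6) = 2.5850 bits; with the given probabilities H = 2.4187 bits.
b·(H₀ − H) = 155 × (2.5850 − 2.4187) = 25.77 ms.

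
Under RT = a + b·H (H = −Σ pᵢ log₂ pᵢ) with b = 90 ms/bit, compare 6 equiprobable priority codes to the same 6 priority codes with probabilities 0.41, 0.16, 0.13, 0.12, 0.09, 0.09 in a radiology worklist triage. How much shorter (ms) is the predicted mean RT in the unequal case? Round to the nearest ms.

Equiprobable entropy H₀ = log₂ 6 = 2.5850 bits.
Skewed entropy H = −Σ pᵢ log₂ pᵢ = 2.3254 bits.
ΔRT = b·(H₀ − H) = 90 × 0.2595 = 23.36 ms.

23 ms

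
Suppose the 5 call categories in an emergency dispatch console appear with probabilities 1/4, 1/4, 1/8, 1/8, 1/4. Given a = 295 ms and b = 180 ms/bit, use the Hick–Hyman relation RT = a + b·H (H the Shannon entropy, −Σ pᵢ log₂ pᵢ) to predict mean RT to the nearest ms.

H = −Σ pᵢ log₂ pᵢ = 0.25·2 + 0.25·2 + 0.125·3 + 0.125·3 + 0.25·2 = 2.250 bits.
RT = 295 + 180 × 2.250 = 700.00 ms.

700 ms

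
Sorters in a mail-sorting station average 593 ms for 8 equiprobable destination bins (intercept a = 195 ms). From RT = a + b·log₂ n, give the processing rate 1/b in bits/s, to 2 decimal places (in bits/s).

b = (593 − 195)/log₂ 8 = 398/3 = 132.667 ms per bit = 0.13267 s/bit; the reciprocal is 7.538 bits/s.

7.54 bits/s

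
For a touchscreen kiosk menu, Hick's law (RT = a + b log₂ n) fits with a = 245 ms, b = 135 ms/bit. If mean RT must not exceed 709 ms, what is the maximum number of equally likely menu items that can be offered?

10

Information budget: (709 − 245)/135 = 3.4370 bits, so n ≤ 2^3.4370 = 10.831 → at most 10.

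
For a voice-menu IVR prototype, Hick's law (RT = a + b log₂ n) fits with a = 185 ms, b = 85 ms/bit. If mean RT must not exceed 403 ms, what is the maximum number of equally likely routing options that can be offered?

Information budget: (403 − 185)/85 = 2.5647 bits, so n ≤ 2^2.5647 = 5.916 → at most 5.

5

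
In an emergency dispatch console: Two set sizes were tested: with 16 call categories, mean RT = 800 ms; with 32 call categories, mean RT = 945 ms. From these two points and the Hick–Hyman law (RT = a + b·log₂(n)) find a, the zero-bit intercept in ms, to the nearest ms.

220 ms

The slope on a log₂ axis is (945 − 800) / (5 − 4) = 145 ms/bit.
Intercept: a = 800 − 145·log₂(16) = 220.000 ms.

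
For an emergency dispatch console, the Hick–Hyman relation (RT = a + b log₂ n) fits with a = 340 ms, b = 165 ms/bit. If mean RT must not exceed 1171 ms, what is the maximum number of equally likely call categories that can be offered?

32

165·log₂ n ≤ 1171 − 340 = 831, giving log₂ n ≤ 5.0364 and n ≤ 32.817. The largest whole number is 32.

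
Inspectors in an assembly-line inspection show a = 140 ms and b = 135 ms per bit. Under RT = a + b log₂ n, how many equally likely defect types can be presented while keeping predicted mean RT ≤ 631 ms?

12

Set 140 + 135·log₂ n ≤ 631 → log₂ n ≤ (631 − 140)/135 = 3.6370.
So n ≤ 2^3.6370 = 12.441; the largest integer n is 12.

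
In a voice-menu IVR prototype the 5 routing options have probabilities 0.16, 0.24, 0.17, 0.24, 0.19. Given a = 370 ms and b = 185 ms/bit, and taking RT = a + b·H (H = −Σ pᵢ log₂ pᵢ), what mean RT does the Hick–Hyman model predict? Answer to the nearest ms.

796 ms

Entropy contributions −pᵢ log₂ pᵢ: 0.4230, 0.4941, 0.4346, 0.4941, 0.4552; sum H = 2.3011 bits.
RT = a + bH = 370 + 185·2.3011 = 795.70 ms.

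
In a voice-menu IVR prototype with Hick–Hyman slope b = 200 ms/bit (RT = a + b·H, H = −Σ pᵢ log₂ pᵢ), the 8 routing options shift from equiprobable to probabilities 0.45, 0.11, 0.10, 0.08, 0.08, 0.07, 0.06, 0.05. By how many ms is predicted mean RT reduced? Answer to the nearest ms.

98 ms

The RT saving is b·ΔH. Equiprobable H₀ = log₂(8) = 3.0000 bits; with the given probabilities H = 2.5121 bits.
b·(H₀ − H) = 200 × (3.0000 − 2.5121) = 97.58 ms.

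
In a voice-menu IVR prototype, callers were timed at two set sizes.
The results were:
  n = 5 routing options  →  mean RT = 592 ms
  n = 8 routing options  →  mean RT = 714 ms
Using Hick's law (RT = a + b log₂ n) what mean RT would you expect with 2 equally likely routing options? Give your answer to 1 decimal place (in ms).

RT is linear in log₂ n, so two points fix the line:
  b = (714 − 592) / (log₂ 8 − log₂ 5) = 122 / (3 − 2.3219) = 179.922 ms/bit
  a = 592 − 179.922 × 2.3219 = 174.234 ms
Then RT(2) = 174.234 + 179.922 × log₂ 2 = 174.234 + 179.922 × 1 ≈ 354.156 ms.

354.2 ms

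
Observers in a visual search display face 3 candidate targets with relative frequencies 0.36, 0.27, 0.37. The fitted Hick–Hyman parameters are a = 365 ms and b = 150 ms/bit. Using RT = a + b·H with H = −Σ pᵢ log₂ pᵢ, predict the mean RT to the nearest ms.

601 ms

H = 0.36·log₂(1/0.36) + 0.27·log₂(1/0.27) + 0.37·log₂(1/0.37) = 1.5714 bits.
RT = 365 + 150 × 1.5714 = 600.70 ms.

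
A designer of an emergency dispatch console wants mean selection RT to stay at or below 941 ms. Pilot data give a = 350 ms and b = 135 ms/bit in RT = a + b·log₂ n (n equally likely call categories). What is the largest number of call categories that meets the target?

20

Set 350 + 135·log₂ n ≤ 941 → log₂ n ≤ (941 − 350)/135 = 4.3778.
So n ≤ 2^4.3778 = 20.789; the largest integer n is 20.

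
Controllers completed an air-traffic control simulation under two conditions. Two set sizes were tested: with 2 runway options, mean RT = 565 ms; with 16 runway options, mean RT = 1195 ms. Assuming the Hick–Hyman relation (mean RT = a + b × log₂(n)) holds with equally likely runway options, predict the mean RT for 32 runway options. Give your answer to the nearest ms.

Solve the two-equation system in a and b:
  b = (1195 − 565) / (log₂ 16 − log₂ 2) = 630 / (4 − 1) = 210 ms/bit
  a = 565 − 210 × 1 = 355 ms
Then RT(32) = 355 + 210 × log₂ 32 = 355 + 210 × 5 ≈ 1405.000 ms.

1405 ms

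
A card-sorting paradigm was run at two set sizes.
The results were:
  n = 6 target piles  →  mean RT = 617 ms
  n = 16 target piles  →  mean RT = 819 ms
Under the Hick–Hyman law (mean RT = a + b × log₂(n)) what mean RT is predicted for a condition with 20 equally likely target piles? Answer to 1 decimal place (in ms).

Solve the two-equation system in a and b:
  b = (819 − 617) / (log₂ 16 − log₂ 6) = 202 / (4 − 2.5850) = 142.752 ms/bit
  a = 617 − 142.752 × 2.5850 = 247.990 ms
Then RT(20) = 247.990 + 142.752 × log₂ 20 = 247.990 + 142.752 × 4.3219 ≈ 864.956 ms.

865.0 ms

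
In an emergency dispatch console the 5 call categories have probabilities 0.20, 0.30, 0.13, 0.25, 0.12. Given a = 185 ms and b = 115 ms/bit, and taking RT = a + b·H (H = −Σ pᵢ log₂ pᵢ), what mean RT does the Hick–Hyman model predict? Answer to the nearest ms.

H = 0.20·log₂(1/0.20) + 0.30·log₂(1/0.30) + 0.13·log₂(1/0.13) + 0.25·log₂(1/0.25) + 0.12·log₂(1/0.12) = 2.2352 bits.
RT = 185 + 115 × 2.2352 = 442.05 ms.

442 ms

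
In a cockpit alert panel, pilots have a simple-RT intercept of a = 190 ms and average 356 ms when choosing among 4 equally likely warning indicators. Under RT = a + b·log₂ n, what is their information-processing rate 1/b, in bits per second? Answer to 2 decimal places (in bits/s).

12.05 bits/s

Choice component = 356 − 190 = 166 ms over log₂(4) = 2 bits.
b = 166 / 2 = 83.000 ms/bit, so 1/b = 12.048 bits/s.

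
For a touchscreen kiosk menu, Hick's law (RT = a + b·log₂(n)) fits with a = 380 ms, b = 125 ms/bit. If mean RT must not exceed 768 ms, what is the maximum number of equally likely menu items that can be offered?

125·log₂ n ≤ 768 − 380 = 388, giving log₂ n ≤ 3.1040 and n ≤ 8.598. The largest whole number is 8.

8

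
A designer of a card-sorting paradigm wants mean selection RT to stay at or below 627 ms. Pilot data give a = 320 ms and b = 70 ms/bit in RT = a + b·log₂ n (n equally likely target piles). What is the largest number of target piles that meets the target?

20

Set 320 + 70·log₂ n ≤ 627 → log₂ n ≤ (627 − 320)/70 = 4.3857.
So n ≤ 2^4.3857 = 20.904; the largest integer n is 20.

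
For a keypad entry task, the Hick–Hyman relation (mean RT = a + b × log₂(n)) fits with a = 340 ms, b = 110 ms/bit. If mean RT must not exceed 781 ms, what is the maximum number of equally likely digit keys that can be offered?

110·log₂ n ≤ 781 − 340 = 441, giving log₂ n ≤ 4.0091 and n ≤ 16.101. The largest whole number is 16.

16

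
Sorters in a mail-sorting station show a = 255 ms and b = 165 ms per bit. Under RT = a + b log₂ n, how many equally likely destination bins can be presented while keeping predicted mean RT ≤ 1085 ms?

32

Information budget: (1085 − 255)/165 = 5.0303 bits, so n ≤ 2^5.0303 = 32.679 → at most 32.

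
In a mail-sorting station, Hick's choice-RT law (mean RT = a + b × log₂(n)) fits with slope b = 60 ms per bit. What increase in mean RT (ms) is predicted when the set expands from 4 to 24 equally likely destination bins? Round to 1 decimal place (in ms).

155.1 ms

The intercept a cancels: ΔRT = b·(log₂ n₂ − log₂ n₁) = b·log₂(n₂/n₁).
log₂(24) − log₂(4) = 4.5850 − 2 = 2.5850.
ΔRT = 60 × 2.5850 = 155.098 ms.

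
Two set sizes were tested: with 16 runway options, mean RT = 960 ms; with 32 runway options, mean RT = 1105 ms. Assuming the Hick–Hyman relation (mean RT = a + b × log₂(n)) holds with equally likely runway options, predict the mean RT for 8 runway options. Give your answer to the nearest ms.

With log₂ n on the abscissa the relation is linear; from the two conditions:
  b = (1105 − 960) / (log₂ 32 − log₂ 16) = 145 / (5 − 4) = 145 ms/bit
  a = 960 − 145 × 4 = 380 ms
Then RT(8) = 380 + 145 × log₂ 8 = 380 + 145 × 3 ≈ 815.000 ms.

815 ms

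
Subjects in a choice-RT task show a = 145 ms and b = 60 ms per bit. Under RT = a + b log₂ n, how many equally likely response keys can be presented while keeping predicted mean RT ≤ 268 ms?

Set 145 + 60·log₂ n ≤ 268 → log₂ n ≤ (268 − 145)/60 = 2.0500.
So n ≤ 2^2.0500 = 4.141; the largest integer n is 4.

4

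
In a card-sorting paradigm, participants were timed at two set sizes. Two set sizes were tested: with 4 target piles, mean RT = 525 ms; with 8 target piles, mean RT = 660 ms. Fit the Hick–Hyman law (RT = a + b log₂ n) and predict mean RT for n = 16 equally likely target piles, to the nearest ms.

Solve the two-equation system in a and b:
  b = (660 − 525) / (log₂ 8 − log₂ 4) = 135 / (3 − 2) = 135 ms/bit
  a = 525 − 135 × 2 = 255 ms
Then RT(16) = 255 + 135 × log₂ 16 = 255 + 135 × 4 ≈ 795.000 ms.

795 ms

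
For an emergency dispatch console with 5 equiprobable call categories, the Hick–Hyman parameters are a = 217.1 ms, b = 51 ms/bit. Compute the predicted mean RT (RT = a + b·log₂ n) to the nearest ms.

log₂(5) = 2.3219 bits, so RT = 217.1 + 51 × 2.3219 ≈ 335.518 ms.

336 ms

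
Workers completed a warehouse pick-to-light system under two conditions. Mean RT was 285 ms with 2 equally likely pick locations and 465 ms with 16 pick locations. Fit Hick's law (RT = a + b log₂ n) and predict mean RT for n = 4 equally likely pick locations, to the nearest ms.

RT is linear in log₂ n, so two points fix the line:
  b = (465 − 285) / (log₂ 16 − log₂ 2) = 180 / (4 − 1) = 60 ms/bit
  a = 285 − 60 × 1 = 225 ms
Then RT(4) = 225 + 60 × log₂ 4 = 225 + 60 × 2 ≈ 345.000 ms.

345 ms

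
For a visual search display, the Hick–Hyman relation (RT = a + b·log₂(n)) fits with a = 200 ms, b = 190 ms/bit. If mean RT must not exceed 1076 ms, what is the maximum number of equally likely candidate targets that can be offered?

24

Set 200 + 190·log₂ n ≤ 1076 → log₂ n ≤ (1076 − 200)/190 = 4.6105.
So n ≤ 2^4.6105 = 24.429; the largest integer n is 24.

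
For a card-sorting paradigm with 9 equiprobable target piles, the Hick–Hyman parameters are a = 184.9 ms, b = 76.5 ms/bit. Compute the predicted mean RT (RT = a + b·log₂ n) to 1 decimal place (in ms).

427.4 ms

log₂(9) = 3.1699 bits, so RT = 184.9 + 76.5 × 3.1699 ≈ 427.399 ms.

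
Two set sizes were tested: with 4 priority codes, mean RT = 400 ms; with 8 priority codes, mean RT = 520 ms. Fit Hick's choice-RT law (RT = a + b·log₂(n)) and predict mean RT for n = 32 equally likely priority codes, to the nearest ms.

Solve the two-equation system in a and b:
  b = (520 − 400) / (log₂ 8 − log₂ 4) = 120 / (3 − 2) = 120 ms/bit
  a = 400 − 120 × 2 = 160 ms
Then RT(32) = 160 + 120 × log₂ 32 = 160 + 120 × 5 ≈ 760.000 ms.

760 ms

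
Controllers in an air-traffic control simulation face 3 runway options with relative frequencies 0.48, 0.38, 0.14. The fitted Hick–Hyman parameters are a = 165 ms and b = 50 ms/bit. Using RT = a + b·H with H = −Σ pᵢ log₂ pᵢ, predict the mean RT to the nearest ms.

237 ms

H = 0.48·log₂(1/0.48) + 0.38·log₂(1/0.38) + 0.14·log₂(1/0.14) = 1.4358 bits.
RT = 165 + 50 × 1.4358 = 236.79 ms.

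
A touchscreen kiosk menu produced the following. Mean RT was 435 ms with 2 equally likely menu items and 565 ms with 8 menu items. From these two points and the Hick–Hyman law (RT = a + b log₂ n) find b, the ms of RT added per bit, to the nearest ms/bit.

The slope on a log₂ axis is (565 − 435) / (3 − 1) = 65 ms/bit.

65 ms/bit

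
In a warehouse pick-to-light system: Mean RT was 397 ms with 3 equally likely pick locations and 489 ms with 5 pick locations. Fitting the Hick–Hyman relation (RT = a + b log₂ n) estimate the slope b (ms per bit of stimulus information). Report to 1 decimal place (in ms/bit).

124.8 ms/bit

Slope: b = (489 − 397) / (log₂ 5 − log₂ 3) = 92/0.7370 = 124.836 ms/bit.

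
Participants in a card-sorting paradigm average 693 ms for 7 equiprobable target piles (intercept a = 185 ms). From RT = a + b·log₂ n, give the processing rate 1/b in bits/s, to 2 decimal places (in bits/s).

5.53 bits/s

b = (693 − 185)/log₂ 7 = 508/2.8074 = 180.953 ms per bit = 0.18095 s/bit; the reciprocal is 5.526 bits/s.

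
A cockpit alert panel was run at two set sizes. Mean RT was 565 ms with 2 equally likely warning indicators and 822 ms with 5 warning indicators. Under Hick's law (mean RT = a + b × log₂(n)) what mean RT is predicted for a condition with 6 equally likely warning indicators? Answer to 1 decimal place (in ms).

Fit slope and intercept:
  b = (822 − 565) / (log₂ 5 − log₂ 2) = 257 / (2.3219 − 1) = 194.413 ms/bit
  a = 565 − 194.413 × 1 = 370.587 ms
Then RT(6) = 370.587 + 194.413 × log₂ 6 = 370.587 + 194.413 × 2.5850 ≈ 873.137 ms.

873.1 ms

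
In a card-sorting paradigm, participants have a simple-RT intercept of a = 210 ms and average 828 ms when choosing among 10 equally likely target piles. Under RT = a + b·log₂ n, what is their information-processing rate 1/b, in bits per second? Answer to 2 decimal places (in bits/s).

5.38 bits/s

b = (828 − 210)/log₂ 10 = 618/3.3219 = 186.037 ms per bit = 0.18604 s/bit; the reciprocal is 5.375 bits/s.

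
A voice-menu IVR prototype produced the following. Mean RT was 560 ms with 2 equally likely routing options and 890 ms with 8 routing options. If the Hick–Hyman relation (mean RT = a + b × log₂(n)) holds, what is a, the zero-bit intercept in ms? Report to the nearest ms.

Slope: b = (890 − 560) / (log₂ 8 − log₂ 2) = 330/2.0000 = 165 ms/bit.
a = RT₁ − b·log₂ n₁ = 560 − 165 × 1 = 395.000 ms.

395 ms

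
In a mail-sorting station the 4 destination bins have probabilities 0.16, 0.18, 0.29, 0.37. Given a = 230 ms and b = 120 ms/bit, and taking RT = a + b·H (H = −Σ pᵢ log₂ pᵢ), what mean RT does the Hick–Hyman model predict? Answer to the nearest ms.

460 ms

H = 0.16·log₂(1/0.16) + 0.18·log₂(1/0.18) + 0.29·log₂(1/0.29) + 0.37·log₂(1/0.37) = 1.9170 bits.
RT = 230 + 120 × 1.9170 = 460.03 ms.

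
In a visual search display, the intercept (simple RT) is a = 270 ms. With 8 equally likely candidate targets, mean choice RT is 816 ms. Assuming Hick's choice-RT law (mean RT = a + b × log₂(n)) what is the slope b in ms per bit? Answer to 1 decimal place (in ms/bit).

182.0 ms/bit

8 alternatives carry log₂ 8 = 3 bits; the choice cost is 816 − 270 = 546 ms, so b = 546/3 = 182.000 ms/bit.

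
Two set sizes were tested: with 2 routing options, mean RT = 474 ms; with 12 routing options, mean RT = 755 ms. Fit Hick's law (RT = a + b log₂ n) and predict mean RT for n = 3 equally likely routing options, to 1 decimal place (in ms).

Fit slope and intercept:
  b = (755 − 474) / (log₂ 12 − log₂ 2) = 281 / (3.5850 − 1) = 108.706 ms/bit
  a = 474 − 108.706 × 1 = 365.294 ms
Then RT(3) = 365.294 + 108.706 × log₂ 3 = 365.294 + 108.706 × 1.5850 ≈ 537.589 ms.

537.6 ms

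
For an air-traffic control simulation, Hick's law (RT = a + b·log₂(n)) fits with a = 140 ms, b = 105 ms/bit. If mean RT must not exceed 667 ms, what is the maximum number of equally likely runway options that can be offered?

Information budget: (667 − 140)/105 = 5.0190 bits, so n ≤ 2^5.0190 = 32.425 → at most 32.

32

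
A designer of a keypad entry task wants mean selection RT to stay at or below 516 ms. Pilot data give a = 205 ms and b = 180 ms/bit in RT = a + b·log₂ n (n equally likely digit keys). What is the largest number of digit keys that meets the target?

3

Set 205 + 180·log₂ n ≤ 516 → log₂ n ≤ (516 − 205)/180 = 1.7278.
So n ≤ 2^1.7278 = 3.312; the largest integer n is 3.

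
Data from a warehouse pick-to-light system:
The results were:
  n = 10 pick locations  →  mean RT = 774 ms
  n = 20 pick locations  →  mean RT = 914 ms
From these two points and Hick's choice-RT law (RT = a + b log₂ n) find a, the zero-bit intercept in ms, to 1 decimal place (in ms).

b = (RT₂ − RT₁)/(log₂ n₂ − log₂ n₁) = (914 − 774)/(4.3219 − 3.3219) = 140.000 ms/bit.
a = RT₁ − b·log₂ n₁ = 774 − 140.000 × 3.3219 = 308.930 ms.

308.9 ms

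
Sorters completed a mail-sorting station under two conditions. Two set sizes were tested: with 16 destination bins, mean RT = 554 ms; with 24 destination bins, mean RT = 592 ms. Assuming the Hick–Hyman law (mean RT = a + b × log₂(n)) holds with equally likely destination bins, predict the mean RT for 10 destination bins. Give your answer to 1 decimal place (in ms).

510.0 ms

Solve the two-equation system in a and b:
  b = (592 − 554) / (log₂ 24 − log₂ 16) = 38 / (4.5850 − 4) = 64.961 ms/bit
  a = 554 − 64.961 × 4 = 294.154 ms
Then RT(10) = 294.154 + 64.961 × log₂ 10 = 294.154 + 64.961 × 3.3219 ≈ 509.951 ms.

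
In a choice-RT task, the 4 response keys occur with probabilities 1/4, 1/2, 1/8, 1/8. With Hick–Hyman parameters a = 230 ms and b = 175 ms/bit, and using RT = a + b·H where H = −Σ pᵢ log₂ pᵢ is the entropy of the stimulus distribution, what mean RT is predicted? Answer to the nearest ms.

Each term −pᵢ log₂ pᵢ: 0.25·2 + 0.5·1 + 0.125·3 + 0.125·3; summed, H = 1.750 bits.
Mean RT = a + bH = 230 + 175·1.750 = 536.25 ms.

536 ms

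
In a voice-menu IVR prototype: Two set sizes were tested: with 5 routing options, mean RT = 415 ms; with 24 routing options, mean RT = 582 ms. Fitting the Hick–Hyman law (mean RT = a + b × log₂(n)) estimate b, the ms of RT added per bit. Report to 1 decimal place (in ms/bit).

The slope on a log₂ axis is (582 − 415) / (4.5850 − 2.3219) = 73.795 ms/bit.

73.8 ms/bit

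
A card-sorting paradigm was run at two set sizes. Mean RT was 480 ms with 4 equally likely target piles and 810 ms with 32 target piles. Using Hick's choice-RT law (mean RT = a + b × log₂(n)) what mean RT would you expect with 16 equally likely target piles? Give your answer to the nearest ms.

RT is linear in log₂ n, so two points fix the line:
  b = (810 − 480) / (log₂ 32 − log₂ 4) = 330 / (5 − 2) = 110 ms/bit
  a = 480 − 110 × 2 = 260 ms
Then RT(16) = 260 + 110 × log₂ 16 = 260 + 110 × 4 ≈ 700.000 ms.

700 ms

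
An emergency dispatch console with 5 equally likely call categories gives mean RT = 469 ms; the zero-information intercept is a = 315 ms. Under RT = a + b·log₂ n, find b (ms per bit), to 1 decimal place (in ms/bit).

66.3 ms/bit

5 alternatives carry log₂ 5 = 2.3219 bits; the choice cost is 469 − 315 = 154 ms, so b = 154/2.3219 = 66.324 ms/bit.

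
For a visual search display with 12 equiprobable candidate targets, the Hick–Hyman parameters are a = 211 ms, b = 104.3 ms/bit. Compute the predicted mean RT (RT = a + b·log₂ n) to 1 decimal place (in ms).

log₂(12) = 3.5850 bits, so RT = 211 + 104.3 × 3.5850 ≈ 584.912 ms.

584.9 ms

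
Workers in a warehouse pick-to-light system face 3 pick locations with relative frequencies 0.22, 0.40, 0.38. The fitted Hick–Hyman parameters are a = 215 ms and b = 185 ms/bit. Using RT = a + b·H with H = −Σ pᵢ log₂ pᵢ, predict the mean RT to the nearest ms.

500 ms

H = 0.22·log₂(1/0.22) + 0.40·log₂(1/0.40) + 0.38·log₂(1/0.38) = 1.5398 bits.
RT = 215 + 185 × 1.5398 = 499.86 ms.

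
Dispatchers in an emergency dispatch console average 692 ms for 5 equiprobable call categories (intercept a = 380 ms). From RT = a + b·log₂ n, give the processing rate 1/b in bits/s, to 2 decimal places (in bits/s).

7.44 bits/s

Choice component = 692 − 380 = 312 ms over log₂(5) = 2.3219 bits.
b = 312 / 2.3219 = 134.371 ms/bit, so 1/b = 7.442 bits/s.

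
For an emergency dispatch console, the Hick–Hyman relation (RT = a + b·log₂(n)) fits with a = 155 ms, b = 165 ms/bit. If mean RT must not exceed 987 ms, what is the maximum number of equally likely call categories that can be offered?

32

Information budget: (987 − 155)/165 = 5.0424 bits, so n ≤ 2^5.0424 = 32.955 → at most 32.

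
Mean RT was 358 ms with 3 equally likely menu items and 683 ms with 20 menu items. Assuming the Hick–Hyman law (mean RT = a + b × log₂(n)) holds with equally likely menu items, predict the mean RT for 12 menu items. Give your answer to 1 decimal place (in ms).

595.5 ms

Fit slope and intercept:
  b = (683 − 358) / (log₂ 20 − log₂ 3) = 325 / (4.3219 − 1.5850) = 118.745 ms/bit
  a = 358 − 118.745 × 1.5850 = 169.794 ms
Then RT(12) = 169.794 + 118.745 × log₂ 12 = 169.794 + 118.745 × 3.5850 ≈ 595.489 ms.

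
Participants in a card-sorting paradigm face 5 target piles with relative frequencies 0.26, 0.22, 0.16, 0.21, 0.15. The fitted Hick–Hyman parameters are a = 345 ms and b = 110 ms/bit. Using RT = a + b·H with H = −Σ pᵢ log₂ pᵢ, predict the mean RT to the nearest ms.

Entropy contributions −pᵢ log₂ pᵢ: 0.5053, 0.4806, 0.4230, 0.4728, 0.4105; sum H = 2.2922 bits.
RT = a + bH = 345 + 110·2.2922 = 597.15 ms.

597 ms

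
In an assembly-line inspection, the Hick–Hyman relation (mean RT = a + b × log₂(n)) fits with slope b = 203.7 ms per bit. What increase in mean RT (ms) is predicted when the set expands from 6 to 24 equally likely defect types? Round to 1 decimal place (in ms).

The intercept a cancels: ΔRT = b·(log₂ n₂ − log₂ n₁) = b·log₂(n₂/n₁).
log₂(24) − log₂(6) = log₂(24/6) = log₂(4) = 2.
ΔRT = 203.7 × 2.0000 = 407.400 ms.

407.4 ms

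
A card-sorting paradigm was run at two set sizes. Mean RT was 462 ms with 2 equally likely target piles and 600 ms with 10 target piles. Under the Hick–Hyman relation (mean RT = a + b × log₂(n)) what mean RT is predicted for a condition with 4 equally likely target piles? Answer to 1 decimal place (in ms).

521.4 ms

Fit slope and intercept:
  b = (600 − 462) / (log₂ 10 − log₂ 2) = 138 / (3.3219 − 1) = 59.433 ms/bit
  a = 462 − 59.433 × 1 = 402.567 ms
Then RT(4) = 402.567 + 59.433 × log₂ 4 = 402.567 + 59.433 × 2 ≈ 521.433 ms.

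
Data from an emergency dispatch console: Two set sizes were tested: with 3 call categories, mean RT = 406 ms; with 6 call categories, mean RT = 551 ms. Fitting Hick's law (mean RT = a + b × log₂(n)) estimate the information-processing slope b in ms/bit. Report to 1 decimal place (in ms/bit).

145.0 ms/bit

Slope: b = (551 − 406) / (log₂ 6 − log₂ 3) = 145/1.0000 = 145.000 ms/bit.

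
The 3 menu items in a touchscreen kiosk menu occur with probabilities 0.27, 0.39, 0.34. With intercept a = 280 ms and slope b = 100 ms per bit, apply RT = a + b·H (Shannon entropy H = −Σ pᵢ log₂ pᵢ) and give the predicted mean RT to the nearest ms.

437 ms

H = 0.27·log₂(1/0.27) + 0.39·log₂(1/0.39) + 0.34·log₂(1/0.34) = 1.5690 bits.
RT = 280 + 100 × 1.5690 = 436.90 ms.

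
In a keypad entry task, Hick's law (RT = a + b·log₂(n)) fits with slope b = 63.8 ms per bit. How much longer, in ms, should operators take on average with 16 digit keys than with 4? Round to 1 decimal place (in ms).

127.6 ms

Only the slope matters, since a is common to both: ΔRT = b·log₂(n₂/n₁).
log₂(16) − log₂(4) = log₂(16/4) = log₂(4) = 2.
ΔRT = 63.8 × 2.0000 = 127.600 ms.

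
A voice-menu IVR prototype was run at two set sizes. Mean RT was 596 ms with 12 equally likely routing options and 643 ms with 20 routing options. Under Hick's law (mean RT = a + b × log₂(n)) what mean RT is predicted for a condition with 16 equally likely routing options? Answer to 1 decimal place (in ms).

Solve the two-equation system in a and b:
  b = (643 − 596) / (log₂ 20 − log₂ 12) = 47 / (4.3219 − 3.5850) = 63.775 ms/bit
  a = 596 − 63.775 × 3.5850 = 367.369 ms
Then RT(16) = 367.369 + 63.775 × log₂ 16 = 367.369 + 63.775 × 4 ≈ 622.469 ms.

622.5 ms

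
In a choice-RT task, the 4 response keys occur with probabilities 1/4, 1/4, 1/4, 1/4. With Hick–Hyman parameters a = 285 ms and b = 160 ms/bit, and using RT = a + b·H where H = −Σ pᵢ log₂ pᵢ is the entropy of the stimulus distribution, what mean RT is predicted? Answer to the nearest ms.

Each term −pᵢ log₂ pᵢ: 0.25·2 + 0.25·2 + 0.25·2 + 0.25·2; summed, H = 2.000 bits.
Mean RT = a + bH = 285 + 160·2.000 = 605.00 ms.

605 ms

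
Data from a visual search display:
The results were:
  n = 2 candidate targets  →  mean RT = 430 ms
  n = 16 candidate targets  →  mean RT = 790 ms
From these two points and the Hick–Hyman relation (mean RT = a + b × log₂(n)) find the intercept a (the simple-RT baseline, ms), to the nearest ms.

Slope: b = (790 − 430) / (log₂ 16 − log₂ 2) = 360/3.0000 = 120 ms/bit.
Intercept: a = 430 − 120·log₂(2) = 310.000 ms.

310 ms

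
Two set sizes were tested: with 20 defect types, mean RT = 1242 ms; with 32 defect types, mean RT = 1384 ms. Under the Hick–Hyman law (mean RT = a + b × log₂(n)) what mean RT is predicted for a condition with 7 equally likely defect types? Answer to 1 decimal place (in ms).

Solve the two-equation system in a and b:
  b = (1384 − 1242) / (log₂ 32 − log₂ 20) = 142 / (5 − 4.3219) = 209.417 ms/bit
  a = 1242 − 209.417 × 4.3219 = 336.913 ms
Then RT(7) = 336.913 + 209.417 × log₂ 7 = 336.913 + 209.417 × 2.8074 ≈ 924.822 ms.

924.8 ms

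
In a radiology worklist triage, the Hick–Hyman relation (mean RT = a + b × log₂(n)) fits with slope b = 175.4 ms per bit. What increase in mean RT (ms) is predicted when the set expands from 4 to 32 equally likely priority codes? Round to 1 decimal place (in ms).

526.2 ms

Only the slope matters, since a is common to both: ΔRT = b·log₂(n₂/n₁).
log₂(32) − log₂(4) = log₂(32/4) = log₂(8) = 3.
ΔRT = 175.4 × 3.0000 = 526.200 ms.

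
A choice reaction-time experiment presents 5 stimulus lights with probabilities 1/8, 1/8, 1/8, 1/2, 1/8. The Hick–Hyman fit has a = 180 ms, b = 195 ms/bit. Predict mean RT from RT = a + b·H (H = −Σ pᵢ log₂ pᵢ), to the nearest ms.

H = −Σ pᵢ log₂ pᵢ = 0.125·3 + 0.125·3 + 0.125·3 + 0.5·1 + 0.125·3 = 2.000 bits.
RT = 180 + 195 × 2.000 = 570.00 ms.

570 ms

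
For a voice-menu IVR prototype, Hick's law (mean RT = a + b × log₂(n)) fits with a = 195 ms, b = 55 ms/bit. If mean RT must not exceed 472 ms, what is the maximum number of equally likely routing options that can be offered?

32

Information budget: (472 − 195)/55 = 5.0364 bits, so n ≤ 2^5.0364 = 32.817 → at most 32.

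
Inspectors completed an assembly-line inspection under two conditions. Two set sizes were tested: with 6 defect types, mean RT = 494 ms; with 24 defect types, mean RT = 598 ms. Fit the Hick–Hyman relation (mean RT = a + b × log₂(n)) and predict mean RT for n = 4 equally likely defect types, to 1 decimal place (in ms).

463.6 ms

With log₂ n on the abscissa the relation is linear; from the two conditions:
  b = (598 − 494) / (log₂ 24 − log₂ 6) = 104 / (4.5850 − 2.5850) = 52.000 ms/bit
  a = 494 − 52.000 × 2.5850 = 359.582 ms
Then RT(4) = 359.582 + 52.000 × log₂ 4 = 359.582 + 52.000 × 2 ≈ 463.582 ms.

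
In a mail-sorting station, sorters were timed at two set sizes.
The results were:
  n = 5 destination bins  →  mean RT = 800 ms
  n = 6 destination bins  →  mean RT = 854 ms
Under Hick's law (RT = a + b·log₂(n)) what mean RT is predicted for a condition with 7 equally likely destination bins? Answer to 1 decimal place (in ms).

899.7 ms

With log₂ n on the abscissa the relation is linear; from the two conditions:
  b = (854 − 800) / (log₂ 6 − log₂ 5) = 54 / (2.5850 − 2.3219) = 205.296 ms/bit
  a = 800 − 205.296 × 2.3219 = 323.317 ms
Then RT(7) = 323.317 + 205.296 × log₂ 7 = 323.317 + 205.296 × 2.8074 ≈ 899.656 ms.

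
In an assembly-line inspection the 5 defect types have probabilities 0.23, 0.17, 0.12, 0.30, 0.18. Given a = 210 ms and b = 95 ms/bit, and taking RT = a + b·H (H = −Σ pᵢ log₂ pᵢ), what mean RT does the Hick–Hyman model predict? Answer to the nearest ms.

Entropy contributions −pᵢ log₂ pᵢ: 0.4877, 0.4346, 0.3671, 0.5211, 0.4453; sum H = 2.2557 bits.
RT = a + bH = 210 + 95·2.2557 = 424.29 ms.

424 ms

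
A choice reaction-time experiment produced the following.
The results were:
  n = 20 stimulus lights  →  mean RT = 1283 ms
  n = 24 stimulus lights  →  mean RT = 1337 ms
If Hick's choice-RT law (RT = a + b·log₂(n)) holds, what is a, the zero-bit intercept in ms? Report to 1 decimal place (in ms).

The slope on a log₂ axis is (1337 − 1283) / (4.5850 − 4.3219) = 205.296 ms/bit.
a = RT₁ − b·log₂ n₁ = 1283 − 205.296 × 4.3219 = 395.724 ms.

395.7 ms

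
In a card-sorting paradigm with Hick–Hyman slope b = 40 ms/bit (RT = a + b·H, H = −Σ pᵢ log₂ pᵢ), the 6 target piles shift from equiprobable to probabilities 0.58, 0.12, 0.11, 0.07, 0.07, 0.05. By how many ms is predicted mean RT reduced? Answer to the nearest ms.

The RT saving is b·ΔH. Equiprobable H₀ = log₂(6) = 2.5850 bits; with the given probabilities H = 1.9264 bits.
b·(H₀ − H) = 40 × (2.5850 − 1.9264) = 26.34 ms.

26 ms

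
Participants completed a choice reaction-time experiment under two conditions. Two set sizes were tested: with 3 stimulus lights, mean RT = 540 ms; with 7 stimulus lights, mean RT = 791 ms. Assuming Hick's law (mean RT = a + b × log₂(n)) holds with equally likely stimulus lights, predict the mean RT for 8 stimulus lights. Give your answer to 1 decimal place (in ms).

RT is linear in log₂ n, so two points fix the line:
  b = (791 − 540) / (log₂ 7 − log₂ 3) = 251 / (2.8074 − 1.5850) = 205.335 ms/bit
  a = 540 − 205.335 × 1.5850 = 214.552 ms
Then RT(8) = 214.552 + 205.335 × log₂ 8 = 214.552 + 205.335 × 3 ≈ 830.557 ms.

830.6 ms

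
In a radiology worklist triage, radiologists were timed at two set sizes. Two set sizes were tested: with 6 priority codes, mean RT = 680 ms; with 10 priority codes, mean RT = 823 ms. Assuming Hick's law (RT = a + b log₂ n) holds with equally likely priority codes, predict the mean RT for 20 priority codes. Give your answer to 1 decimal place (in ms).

1017.0 ms

With log₂ n on the abscissa the relation is linear; from the two conditions:
  b = (823 − 680) / (log₂ 10 − log₂ 6) = 143 / (3.3219 − 2.5850) = 194.039 ms/bit
  a = 680 − 194.039 × 2.5850 = 178.417 ms
Then RT(20) = 178.417 + 194.039 × log₂ 20 = 178.417 + 194.039 × 4.3219 ≈ 1017.039 ms.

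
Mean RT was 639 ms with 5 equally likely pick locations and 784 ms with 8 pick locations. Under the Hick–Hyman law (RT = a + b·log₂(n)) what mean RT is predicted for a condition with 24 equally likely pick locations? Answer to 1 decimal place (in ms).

Fit slope and intercept:
  b = (784 − 639) / (log₂ 8 − log₂ 5) = 145 / (3 − 2.3219) = 213.842 ms/bit
  a = 639 − 213.842 × 2.3219 = 142.475 ms
Then RT(24) = 142.475 + 213.842 × log₂ 24 = 142.475 + 213.842 × 4.5850 ≈ 1122.931 ms.

1122.9 ms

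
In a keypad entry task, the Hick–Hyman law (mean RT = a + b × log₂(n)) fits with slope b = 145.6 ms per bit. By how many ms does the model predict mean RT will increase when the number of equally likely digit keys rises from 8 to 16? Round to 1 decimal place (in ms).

ΔRT = (a + b log₂ n₂) − (a + b log₂ n₁) = b·(log₂ n₂ − log₂ n₁).
log₂(16) − log₂(8) = log₂(16/8) = log₂(2) = 1.
ΔRT = 145.6 × 1.0000 = 145.600 ms.

145.6 ms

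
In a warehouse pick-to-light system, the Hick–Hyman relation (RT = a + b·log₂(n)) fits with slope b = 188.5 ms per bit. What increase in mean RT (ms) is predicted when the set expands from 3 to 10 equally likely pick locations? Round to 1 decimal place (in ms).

ΔRT = (a + b log₂ n₂) − (a + b log₂ n₁) = b·(log₂ n₂ − log₂ n₁).
log₂(10) − log₂(3) = 3.3219 − 1.5850 = 1.7370.
ΔRT = 188.5 × 1.7370 = 327.418 ms.

327.4 ms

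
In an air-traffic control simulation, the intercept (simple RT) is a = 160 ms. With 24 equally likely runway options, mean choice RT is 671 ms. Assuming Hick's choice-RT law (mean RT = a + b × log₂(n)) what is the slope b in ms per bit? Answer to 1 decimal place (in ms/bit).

111.5 ms/bit

b = (671 − 160) / log₂(24) = 511 / 4.5850 = 111.451 ms/bit.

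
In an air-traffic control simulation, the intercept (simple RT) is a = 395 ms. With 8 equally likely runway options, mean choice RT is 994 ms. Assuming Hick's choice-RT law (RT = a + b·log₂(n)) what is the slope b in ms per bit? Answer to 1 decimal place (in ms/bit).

8 alternatives carry log₂ 8 = 3 bits; the choice cost is 994 − 395 = 599 ms, so b = 599/3 = 199.667 ms/bit.

199.7 ms/bit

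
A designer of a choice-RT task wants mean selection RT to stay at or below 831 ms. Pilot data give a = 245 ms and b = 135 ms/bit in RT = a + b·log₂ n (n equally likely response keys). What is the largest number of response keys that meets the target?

20

Information budget: (831 − 245)/135 = 4.3407 bits, so n ≤ 2^4.3407 = 20.263 → at most 20.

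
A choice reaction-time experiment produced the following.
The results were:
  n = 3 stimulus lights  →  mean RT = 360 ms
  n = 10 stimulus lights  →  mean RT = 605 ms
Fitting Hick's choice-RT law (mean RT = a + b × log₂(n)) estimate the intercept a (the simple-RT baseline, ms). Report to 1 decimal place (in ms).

b = (RT₂ − RT₁)/(log₂ n₂ − log₂ n₁) = (605 − 360)/(3.3219 − 1.5850) = 141.051 ms/bit.
a = RT₁ − b·log₂ n₁ = 360 − 141.051 × 1.5850 = 136.440 ms.

136.4 ms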